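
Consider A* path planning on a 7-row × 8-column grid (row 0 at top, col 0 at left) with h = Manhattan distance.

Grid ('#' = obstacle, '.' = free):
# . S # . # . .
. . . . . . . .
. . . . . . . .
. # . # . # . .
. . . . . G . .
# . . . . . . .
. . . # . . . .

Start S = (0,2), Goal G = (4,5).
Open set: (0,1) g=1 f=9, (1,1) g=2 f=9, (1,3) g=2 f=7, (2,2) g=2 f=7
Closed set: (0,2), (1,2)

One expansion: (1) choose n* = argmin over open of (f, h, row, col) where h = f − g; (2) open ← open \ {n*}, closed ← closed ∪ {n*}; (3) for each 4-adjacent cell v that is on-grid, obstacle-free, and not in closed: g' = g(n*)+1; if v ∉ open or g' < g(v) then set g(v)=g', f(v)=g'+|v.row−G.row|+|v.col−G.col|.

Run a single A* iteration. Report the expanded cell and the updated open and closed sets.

expanded=(1,3); open=[(0,1) g=1 f=9, (1,1) g=2 f=9, (1,4) g=3 f=7, (2,2) g=2 f=7, (2,3) g=3 f=7]; closed=[(0,2), (1,2), (1,3)]

step 1: expand (1,3) (f=7, h=5) → closed; open now [(0,1) g=1 f=9, (1,1) g=2 f=9, (1,4) g=3 f=7, (2,2) g=2 f=7, (2,3) g=3 f=7]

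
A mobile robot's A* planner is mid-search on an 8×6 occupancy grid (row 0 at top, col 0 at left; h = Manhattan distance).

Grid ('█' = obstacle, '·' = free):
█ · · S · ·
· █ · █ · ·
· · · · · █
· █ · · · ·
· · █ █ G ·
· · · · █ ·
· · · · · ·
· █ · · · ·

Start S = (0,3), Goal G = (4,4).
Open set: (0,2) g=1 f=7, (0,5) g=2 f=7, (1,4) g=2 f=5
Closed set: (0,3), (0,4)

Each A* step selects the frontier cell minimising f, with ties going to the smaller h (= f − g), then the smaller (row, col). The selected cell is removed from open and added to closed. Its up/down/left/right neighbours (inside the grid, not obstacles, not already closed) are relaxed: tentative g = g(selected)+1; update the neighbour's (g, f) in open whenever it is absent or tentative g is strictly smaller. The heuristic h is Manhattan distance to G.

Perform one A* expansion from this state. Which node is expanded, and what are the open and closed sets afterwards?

step 1: expand (1,4) (f=5, h=3) → closed; open now [(0,2) g=1 f=7, (0,5) g=2 f=7, (1,5) g=3 f=7, (2,4) g=3 f=5]

expanded=(1,4); open=[(0,2) g=1 f=7, (0,5) g=2 f=7, (1,5) g=3 f=7, (2,4) g=3 f=5]; closed=[(0,3), (0,4), (1,4)]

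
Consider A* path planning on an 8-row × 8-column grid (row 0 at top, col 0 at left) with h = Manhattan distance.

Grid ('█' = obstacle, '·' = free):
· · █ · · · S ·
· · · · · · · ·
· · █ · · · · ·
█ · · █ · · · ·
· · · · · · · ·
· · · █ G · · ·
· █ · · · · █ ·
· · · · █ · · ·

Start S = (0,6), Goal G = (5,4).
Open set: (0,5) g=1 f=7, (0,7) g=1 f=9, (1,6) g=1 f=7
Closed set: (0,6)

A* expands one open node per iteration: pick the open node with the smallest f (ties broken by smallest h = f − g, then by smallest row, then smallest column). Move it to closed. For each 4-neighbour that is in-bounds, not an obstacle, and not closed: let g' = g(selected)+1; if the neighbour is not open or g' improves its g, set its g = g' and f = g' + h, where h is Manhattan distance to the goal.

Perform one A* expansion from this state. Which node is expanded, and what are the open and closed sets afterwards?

expanded=(0,5); open=[(0,4) g=2 f=7, (0,7) g=1 f=9, (1,5) g=2 f=7, (1,6) g=1 f=7]; closed=[(0,5), (0,6)]

step 1: expand (0,5) (f=7, h=6) → closed; open now [(0,4) g=2 f=7, (0,7) g=1 f=9, (1,5) g=2 f=7, (1,6) g=1 f=7]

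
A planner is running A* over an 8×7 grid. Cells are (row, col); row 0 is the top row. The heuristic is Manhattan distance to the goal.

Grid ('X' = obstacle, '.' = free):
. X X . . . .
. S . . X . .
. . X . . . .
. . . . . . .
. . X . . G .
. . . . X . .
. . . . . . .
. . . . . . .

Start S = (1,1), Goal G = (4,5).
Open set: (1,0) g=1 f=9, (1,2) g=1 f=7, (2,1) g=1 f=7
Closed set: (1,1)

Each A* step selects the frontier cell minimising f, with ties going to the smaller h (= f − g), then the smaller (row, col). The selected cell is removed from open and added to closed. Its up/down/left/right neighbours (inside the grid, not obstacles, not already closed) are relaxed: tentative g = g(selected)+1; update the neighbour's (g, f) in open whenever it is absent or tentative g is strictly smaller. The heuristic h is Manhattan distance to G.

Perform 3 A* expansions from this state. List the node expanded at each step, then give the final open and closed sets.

step 1: expand (1,2) (f=7, h=6) → closed; open now [(1,0) g=1 f=9, (1,3) g=2 f=7, (2,1) g=1 f=7]
step 2: expand (1,3) (f=7, h=5) → closed; open now [(0,3) g=3 f=9, (1,0) g=1 f=9, (2,1) g=1 f=7, (2,3) g=3 f=7]
step 3: expand (2,3) (f=7, h=4) → closed; open now [(0,3) g=3 f=9, (1,0) g=1 f=9, (2,1) g=1 f=7, (2,4) g=4 f=7, (3,3) g=4 f=7]

order=[(1,2) → (1,3) → (2,3)]; open=[(0,3) g=3 f=9, (1,0) g=1 f=9, (2,1) g=1 f=7, (2,4) g=4 f=7, (3,3) g=4 f=7]; closed=[(1,1), (1,2), (1,3), (2,3)]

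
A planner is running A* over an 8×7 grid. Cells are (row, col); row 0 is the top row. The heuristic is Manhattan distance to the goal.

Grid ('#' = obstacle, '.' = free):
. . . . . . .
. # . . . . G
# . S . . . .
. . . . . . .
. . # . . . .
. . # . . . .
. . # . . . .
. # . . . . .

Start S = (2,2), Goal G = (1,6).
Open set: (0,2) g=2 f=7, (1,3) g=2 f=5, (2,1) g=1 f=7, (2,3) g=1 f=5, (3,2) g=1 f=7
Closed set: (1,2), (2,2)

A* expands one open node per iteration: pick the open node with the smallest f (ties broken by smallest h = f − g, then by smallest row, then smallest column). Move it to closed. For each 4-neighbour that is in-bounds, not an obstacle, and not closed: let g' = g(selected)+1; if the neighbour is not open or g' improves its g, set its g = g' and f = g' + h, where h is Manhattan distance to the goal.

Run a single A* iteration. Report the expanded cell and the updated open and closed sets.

expanded=(1,3); open=[(0,2) g=2 f=7, (0,3) g=3 f=7, (1,4) g=3 f=5, (2,1) g=1 f=7, (2,3) g=1 f=5, (3,2) g=1 f=7]; closed=[(1,2), (1,3), (2,2)]

step 1: expand (1,3) (f=5, h=3) → closed; open now [(0,2) g=2 f=7, (0,3) g=3 f=7, (1,4) g=3 f=5, (2,1) g=1 f=7, (2,3) g=1 f=5, (3,2) g=1 f=7]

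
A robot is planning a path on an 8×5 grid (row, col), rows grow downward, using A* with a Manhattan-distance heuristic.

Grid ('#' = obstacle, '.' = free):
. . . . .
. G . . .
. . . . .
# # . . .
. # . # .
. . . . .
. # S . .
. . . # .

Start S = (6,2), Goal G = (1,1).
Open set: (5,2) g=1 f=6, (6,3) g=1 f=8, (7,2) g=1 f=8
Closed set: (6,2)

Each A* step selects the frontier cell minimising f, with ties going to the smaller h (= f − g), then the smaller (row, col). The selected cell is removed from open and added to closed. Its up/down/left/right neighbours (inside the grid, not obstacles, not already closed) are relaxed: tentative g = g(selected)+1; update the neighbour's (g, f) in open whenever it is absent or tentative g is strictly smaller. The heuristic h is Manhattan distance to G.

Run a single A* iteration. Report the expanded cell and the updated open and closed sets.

expanded=(5,2); open=[(4,2) g=2 f=6, (5,1) g=2 f=6, (5,3) g=2 f=8, (6,3) g=1 f=8, (7,2) g=1 f=8]; closed=[(5,2), (6,2)]

step 1: expand (5,2) (f=6, h=5) → closed; open now [(4,2) g=2 f=6, (5,1) g=2 f=6, (5,3) g=2 f=8, (6,3) g=1 f=8, (7,2) g=1 f=8]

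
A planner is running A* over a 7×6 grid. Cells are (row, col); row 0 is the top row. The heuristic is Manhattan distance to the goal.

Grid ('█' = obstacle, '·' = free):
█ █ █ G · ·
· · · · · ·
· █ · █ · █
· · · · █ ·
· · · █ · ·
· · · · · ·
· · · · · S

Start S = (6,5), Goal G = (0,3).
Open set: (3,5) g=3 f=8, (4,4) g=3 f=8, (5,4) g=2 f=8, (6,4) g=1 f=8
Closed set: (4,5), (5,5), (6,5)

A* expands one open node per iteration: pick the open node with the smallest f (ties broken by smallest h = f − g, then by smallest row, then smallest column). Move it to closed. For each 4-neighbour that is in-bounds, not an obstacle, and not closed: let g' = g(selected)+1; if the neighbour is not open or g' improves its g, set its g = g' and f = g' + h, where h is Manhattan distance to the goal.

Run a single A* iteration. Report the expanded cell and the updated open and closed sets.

step 1: expand (3,5) (f=8, h=5) → closed; open now [(4,4) g=3 f=8, (5,4) g=2 f=8, (6,4) g=1 f=8]

expanded=(3,5); open=[(4,4) g=3 f=8, (5,4) g=2 f=8, (6,4) g=1 f=8]; closed=[(3,5), (4,5), (5,5), (6,5)]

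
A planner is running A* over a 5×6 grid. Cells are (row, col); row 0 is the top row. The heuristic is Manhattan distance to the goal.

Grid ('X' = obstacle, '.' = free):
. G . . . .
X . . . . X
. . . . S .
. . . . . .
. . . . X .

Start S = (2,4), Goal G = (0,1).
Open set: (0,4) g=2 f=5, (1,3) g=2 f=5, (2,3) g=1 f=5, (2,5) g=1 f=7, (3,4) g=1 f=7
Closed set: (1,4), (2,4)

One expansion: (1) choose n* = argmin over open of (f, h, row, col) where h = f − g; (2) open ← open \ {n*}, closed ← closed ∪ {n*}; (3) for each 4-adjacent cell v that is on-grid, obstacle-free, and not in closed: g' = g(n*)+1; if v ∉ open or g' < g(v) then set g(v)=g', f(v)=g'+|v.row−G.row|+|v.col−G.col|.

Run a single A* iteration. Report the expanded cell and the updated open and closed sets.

expanded=(0,4); open=[(0,3) g=3 f=5, (0,5) g=3 f=7, (1,3) g=2 f=5, (2,3) g=1 f=5, (2,5) g=1 f=7, (3,4) g=1 f=7]; closed=[(0,4), (1,4), (2,4)]

step 1: expand (0,4) (f=5, h=3) → closed; open now [(0,3) g=3 f=5, (0,5) g=3 f=7, (1,3) g=2 f=5, (2,3) g=1 f=5, (2,5) g=1 f=7, (3,4) g=1 f=7]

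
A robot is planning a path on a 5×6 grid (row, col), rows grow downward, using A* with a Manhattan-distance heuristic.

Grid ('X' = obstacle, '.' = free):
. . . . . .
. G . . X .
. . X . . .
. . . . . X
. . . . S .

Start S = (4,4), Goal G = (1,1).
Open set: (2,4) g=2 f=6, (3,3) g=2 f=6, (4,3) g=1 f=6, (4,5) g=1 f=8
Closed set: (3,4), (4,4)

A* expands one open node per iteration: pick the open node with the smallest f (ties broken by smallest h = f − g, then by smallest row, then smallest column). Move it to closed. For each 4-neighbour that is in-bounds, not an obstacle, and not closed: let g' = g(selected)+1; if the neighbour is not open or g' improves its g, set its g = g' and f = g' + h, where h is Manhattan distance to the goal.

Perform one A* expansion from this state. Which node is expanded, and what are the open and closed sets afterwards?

expanded=(2,4); open=[(2,3) g=3 f=6, (2,5) g=3 f=8, (3,3) g=2 f=6, (4,3) g=1 f=6, (4,5) g=1 f=8]; closed=[(2,4), (3,4), (4,4)]

step 1: expand (2,4) (f=6, h=4) → closed; open now [(2,3) g=3 f=6, (2,5) g=3 f=8, (3,3) g=2 f=6, (4,3) g=1 f=6, (4,5) g=1 f=8]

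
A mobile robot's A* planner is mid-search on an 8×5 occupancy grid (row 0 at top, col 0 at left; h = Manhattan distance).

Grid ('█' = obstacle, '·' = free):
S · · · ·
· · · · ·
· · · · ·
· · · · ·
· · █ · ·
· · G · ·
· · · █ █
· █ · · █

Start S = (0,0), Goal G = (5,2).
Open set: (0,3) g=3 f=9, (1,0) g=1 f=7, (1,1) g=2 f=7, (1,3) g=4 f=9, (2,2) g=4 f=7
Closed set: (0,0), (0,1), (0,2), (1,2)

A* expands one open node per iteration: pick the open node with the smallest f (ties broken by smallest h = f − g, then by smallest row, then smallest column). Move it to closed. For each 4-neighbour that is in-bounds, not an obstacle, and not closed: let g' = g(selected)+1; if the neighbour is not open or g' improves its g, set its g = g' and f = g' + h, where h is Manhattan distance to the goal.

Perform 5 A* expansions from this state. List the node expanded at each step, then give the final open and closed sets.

step 1: expand (2,2) (f=7, h=3) → closed; open now [(0,3) g=3 f=9, (1,0) g=1 f=7, (1,1) g=2 f=7, (1,3) g=4 f=9, (2,1) g=5 f=9, (2,3) g=5 f=9, (3,2) g=5 f=7]
step 2: expand (3,2) (f=7, h=2) → closed; open now [(0,3) g=3 f=9, (1,0) g=1 f=7, (1,1) g=2 f=7, (1,3) g=4 f=9, (2,1) g=5 f=9, (2,3) g=5 f=9, (3,1) g=6 f=9, (3,3) g=6 f=9]
step 3: expand (1,1) (f=7, h=5) → closed; open now [(0,3) g=3 f=9, (1,0) g=1 f=7, (1,3) g=4 f=9, (2,1) g=3 f=7, (2,3) g=5 f=9, (3,1) g=6 f=9, (3,3) g=6 f=9]
step 4: expand (2,1) (f=7, h=4) → closed; open now [(0,3) g=3 f=9, (1,0) g=1 f=7, (1,3) g=4 f=9, (2,0) g=4 f=9, (2,3) g=5 f=9, (3,1) g=4 f=7, (3,3) g=6 f=9]
step 5: expand (3,1) (f=7, h=3) → closed; open now [(0,3) g=3 f=9, (1,0) g=1 f=7, (1,3) g=4 f=9, (2,0) g=4 f=9, (2,3) g=5 f=9, (3,0) g=5 f=9, (3,3) g=6 f=9, (4,1) g=5 f=7]

order=[(2,2) → (3,2) → (1,1) → (2,1) → (3,1)]; open=[(0,3) g=3 f=9, (1,0) g=1 f=7, (1,3) g=4 f=9, (2,0) g=4 f=9, (2,3) g=5 f=9, (3,0) g=5 f=9, (3,3) g=6 f=9, (4,1) g=5 f=7]; closed=[(0,0), (0,1), (0,2), (1,1), (1,2), (2,1), (2,2), (3,1), (3,2)]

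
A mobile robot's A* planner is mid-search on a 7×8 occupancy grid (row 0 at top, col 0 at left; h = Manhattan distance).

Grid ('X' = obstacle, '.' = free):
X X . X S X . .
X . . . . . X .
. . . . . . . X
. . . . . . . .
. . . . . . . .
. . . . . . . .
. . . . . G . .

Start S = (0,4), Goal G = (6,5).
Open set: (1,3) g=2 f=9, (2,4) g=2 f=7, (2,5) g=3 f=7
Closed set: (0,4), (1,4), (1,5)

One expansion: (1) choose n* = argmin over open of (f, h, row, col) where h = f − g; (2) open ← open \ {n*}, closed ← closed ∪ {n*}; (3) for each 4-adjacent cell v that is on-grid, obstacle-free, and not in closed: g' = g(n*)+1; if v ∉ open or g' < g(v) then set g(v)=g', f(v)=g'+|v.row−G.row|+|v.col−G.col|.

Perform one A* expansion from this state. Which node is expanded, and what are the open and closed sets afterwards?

step 1: expand (2,5) (f=7, h=4) → closed; open now [(1,3) g=2 f=9, (2,4) g=2 f=7, (2,6) g=4 f=9, (3,5) g=4 f=7]

expanded=(2,5); open=[(1,3) g=2 f=9, (2,4) g=2 f=7, (2,6) g=4 f=9, (3,5) g=4 f=7]; closed=[(0,4), (1,4), (1,5), (2,5)]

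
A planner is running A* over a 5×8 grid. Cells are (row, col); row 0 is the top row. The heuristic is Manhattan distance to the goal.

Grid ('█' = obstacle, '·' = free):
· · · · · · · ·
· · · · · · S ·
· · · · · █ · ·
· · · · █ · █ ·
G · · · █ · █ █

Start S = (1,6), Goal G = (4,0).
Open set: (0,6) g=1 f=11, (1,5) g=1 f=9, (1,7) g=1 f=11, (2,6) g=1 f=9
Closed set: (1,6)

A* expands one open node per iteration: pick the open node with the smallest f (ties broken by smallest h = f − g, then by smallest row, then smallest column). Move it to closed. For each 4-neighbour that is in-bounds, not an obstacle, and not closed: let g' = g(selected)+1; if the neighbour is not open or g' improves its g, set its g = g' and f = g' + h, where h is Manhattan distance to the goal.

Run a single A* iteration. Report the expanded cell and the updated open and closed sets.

expanded=(1,5); open=[(0,5) g=2 f=11, (0,6) g=1 f=11, (1,4) g=2 f=9, (1,7) g=1 f=11, (2,6) g=1 f=9]; closed=[(1,5), (1,6)]

step 1: expand (1,5) (f=9, h=8) → closed; open now [(0,5) g=2 f=11, (0,6) g=1 f=11, (1,4) g=2 f=9, (1,7) g=1 f=11, (2,6) g=1 f=9]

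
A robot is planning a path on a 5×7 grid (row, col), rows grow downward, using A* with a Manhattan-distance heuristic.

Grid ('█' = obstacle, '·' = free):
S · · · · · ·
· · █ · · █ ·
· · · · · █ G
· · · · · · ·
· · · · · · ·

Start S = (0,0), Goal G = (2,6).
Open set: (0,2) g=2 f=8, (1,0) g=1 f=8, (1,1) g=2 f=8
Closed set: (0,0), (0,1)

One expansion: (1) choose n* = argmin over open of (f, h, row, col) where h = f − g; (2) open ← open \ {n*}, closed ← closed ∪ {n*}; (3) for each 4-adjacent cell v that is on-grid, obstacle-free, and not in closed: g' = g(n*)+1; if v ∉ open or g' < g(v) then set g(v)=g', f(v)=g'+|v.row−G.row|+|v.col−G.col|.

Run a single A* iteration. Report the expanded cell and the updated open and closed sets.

expanded=(0,2); open=[(0,3) g=3 f=8, (1,0) g=1 f=8, (1,1) g=2 f=8]; closed=[(0,0), (0,1), (0,2)]

step 1: expand (0,2) (f=8, h=6) → closed; open now [(0,3) g=3 f=8, (1,0) g=1 f=8, (1,1) g=2 f=8]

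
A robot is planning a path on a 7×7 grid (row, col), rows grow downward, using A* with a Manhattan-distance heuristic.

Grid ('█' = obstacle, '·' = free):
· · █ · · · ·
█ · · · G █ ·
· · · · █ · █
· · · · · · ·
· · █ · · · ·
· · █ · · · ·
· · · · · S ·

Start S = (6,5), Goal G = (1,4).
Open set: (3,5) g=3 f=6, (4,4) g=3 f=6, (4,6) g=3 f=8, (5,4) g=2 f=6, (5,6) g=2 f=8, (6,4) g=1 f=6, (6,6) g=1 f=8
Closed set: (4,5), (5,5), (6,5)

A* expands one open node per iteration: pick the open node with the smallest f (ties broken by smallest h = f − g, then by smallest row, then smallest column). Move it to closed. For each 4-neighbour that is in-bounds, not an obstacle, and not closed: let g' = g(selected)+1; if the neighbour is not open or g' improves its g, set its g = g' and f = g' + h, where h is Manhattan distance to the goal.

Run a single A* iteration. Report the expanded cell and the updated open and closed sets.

expanded=(3,5); open=[(2,5) g=4 f=6, (3,4) g=4 f=6, (3,6) g=4 f=8, (4,4) g=3 f=6, (4,6) g=3 f=8, (5,4) g=2 f=6, (5,6) g=2 f=8, (6,4) g=1 f=6, (6,6) g=1 f=8]; closed=[(3,5), (4,5), (5,5), (6,5)]

step 1: expand (3,5) (f=6, h=3) → closed; open now [(2,5) g=4 f=6, (3,4) g=4 f=6, (3,6) g=4 f=8, (4,4) g=3 f=6, (4,6) g=3 f=8, (5,4) g=2 f=6, (5,6) g=2 f=8, (6,4) g=1 f=6, (6,6) g=1 f=8]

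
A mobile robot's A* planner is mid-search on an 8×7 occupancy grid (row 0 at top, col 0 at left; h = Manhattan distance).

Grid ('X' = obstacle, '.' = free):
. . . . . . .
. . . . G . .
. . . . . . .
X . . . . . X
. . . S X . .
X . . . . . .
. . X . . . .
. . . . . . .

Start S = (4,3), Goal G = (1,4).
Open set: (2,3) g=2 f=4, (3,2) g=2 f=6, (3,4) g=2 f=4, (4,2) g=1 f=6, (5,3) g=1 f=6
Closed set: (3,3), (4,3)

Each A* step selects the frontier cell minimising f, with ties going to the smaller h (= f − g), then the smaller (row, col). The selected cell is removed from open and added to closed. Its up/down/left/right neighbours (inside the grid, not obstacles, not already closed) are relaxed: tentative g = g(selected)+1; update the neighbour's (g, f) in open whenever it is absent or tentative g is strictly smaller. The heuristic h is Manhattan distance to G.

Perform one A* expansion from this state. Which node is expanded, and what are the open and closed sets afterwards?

expanded=(2,3); open=[(1,3) g=3 f=4, (2,2) g=3 f=6, (2,4) g=3 f=4, (3,2) g=2 f=6, (3,4) g=2 f=4, (4,2) g=1 f=6, (5,3) g=1 f=6]; closed=[(2,3), (3,3), (4,3)]

step 1: expand (2,3) (f=4, h=2) → closed; open now [(1,3) g=3 f=4, (2,2) g=3 f=6, (2,4) g=3 f=4, (3,2) g=2 f=6, (3,4) g=2 f=4, (4,2) g=1 f=6, (5,3) g=1 f=6]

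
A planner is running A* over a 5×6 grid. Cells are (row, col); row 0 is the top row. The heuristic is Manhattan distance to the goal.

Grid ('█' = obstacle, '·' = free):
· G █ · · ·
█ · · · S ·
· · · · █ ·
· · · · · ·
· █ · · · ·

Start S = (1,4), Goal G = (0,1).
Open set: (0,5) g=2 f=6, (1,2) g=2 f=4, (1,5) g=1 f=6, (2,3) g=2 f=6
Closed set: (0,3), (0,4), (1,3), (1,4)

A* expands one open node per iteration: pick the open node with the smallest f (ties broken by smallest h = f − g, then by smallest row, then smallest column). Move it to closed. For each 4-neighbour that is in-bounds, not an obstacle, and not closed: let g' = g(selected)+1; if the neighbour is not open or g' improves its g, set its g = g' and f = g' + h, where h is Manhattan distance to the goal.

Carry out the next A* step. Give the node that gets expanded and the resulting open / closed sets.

step 1: expand (1,2) (f=4, h=2) → closed; open now [(0,5) g=2 f=6, (1,1) g=3 f=4, (1,5) g=1 f=6, (2,2) g=3 f=6, (2,3) g=2 f=6]

expanded=(1,2); open=[(0,5) g=2 f=6, (1,1) g=3 f=4, (1,5) g=1 f=6, (2,2) g=3 f=6, (2,3) g=2 f=6]; closed=[(0,3), (0,4), (1,2), (1,3), (1,4)]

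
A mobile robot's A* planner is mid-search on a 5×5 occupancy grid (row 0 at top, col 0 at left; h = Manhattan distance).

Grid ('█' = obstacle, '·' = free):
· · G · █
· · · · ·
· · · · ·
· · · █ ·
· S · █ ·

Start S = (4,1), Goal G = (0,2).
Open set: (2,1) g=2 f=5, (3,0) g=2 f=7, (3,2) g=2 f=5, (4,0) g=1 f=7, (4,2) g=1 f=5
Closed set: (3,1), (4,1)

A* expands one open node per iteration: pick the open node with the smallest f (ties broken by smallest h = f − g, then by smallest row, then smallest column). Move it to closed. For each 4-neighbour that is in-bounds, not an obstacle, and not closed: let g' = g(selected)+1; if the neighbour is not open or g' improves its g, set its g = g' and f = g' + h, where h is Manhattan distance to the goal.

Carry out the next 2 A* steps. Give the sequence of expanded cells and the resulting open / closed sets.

order=[(2,1) → (1,1)]; open=[(0,1) g=4 f=5, (1,0) g=4 f=7, (1,2) g=4 f=5, (2,0) g=3 f=7, (2,2) g=3 f=5, (3,0) g=2 f=7, (3,2) g=2 f=5, (4,0) g=1 f=7, (4,2) g=1 f=5]; closed=[(1,1), (2,1), (3,1), (4,1)]

step 1: expand (2,1) (f=5, h=3) → closed; open now [(1,1) g=3 f=5, (2,0) g=3 f=7, (2,2) g=3 f=5, (3,0) g=2 f=7, (3,2) g=2 f=5, (4,0) g=1 f=7, (4,2) g=1 f=5]
step 2: expand (1,1) (f=5, h=2) → closed; open now [(0,1) g=4 f=5, (1,0) g=4 f=7, (1,2) g=4 f=5, (2,0) g=3 f=7, (2,2) g=3 f=5, (3,0) g=2 f=7, (3,2) g=2 f=5, (4,0) g=1 f=7, (4,2) g=1 f=5]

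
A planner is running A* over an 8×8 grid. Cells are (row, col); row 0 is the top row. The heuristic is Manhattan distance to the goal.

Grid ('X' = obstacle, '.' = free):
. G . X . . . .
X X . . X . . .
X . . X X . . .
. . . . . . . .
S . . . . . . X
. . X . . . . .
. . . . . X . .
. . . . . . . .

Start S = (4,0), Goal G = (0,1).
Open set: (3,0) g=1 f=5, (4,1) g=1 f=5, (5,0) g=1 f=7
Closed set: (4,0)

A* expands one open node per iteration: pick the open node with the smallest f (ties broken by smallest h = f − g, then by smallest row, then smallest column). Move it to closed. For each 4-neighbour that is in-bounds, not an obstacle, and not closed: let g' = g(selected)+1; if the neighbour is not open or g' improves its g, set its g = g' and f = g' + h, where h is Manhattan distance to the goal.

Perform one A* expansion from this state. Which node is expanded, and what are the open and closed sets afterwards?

step 1: expand (3,0) (f=5, h=4) → closed; open now [(3,1) g=2 f=5, (4,1) g=1 f=5, (5,0) g=1 f=7]

expanded=(3,0); open=[(3,1) g=2 f=5, (4,1) g=1 f=5, (5,0) g=1 f=7]; closed=[(3,0), (4,0)]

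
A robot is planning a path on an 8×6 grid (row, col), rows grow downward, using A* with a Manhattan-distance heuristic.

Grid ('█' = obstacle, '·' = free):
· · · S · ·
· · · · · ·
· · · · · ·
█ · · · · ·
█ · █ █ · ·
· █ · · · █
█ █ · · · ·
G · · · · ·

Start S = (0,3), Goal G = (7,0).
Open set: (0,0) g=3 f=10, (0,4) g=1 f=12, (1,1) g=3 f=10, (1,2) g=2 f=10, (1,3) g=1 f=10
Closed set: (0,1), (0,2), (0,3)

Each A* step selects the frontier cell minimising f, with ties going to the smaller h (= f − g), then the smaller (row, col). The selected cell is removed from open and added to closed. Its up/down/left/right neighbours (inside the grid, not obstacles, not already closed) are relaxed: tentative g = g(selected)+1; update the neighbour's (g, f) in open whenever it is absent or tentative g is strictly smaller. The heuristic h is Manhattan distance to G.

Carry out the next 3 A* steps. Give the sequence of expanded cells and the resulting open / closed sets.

step 1: expand (0,0) (f=10, h=7) → closed; open now [(0,4) g=1 f=12, (1,0) g=4 f=10, (1,1) g=3 f=10, (1,2) g=2 f=10, (1,3) g=1 f=10]
step 2: expand (1,0) (f=10, h=6) → closed; open now [(0,4) g=1 f=12, (1,1) g=3 f=10, (1,2) g=2 f=10, (1,3) g=1 f=10, (2,0) g=5 f=10]
step 3: expand (2,0) (f=10, h=5) → closed; open now [(0,4) g=1 f=12, (1,1) g=3 f=10, (1,2) g=2 f=10, (1,3) g=1 f=10, (2,1) g=6 f=12]

order=[(0,0) → (1,0) → (2,0)]; open=[(0,4) g=1 f=12, (1,1) g=3 f=10, (1,2) g=2 f=10, (1,3) g=1 f=10, (2,1) g=6 f=12]; closed=[(0,0), (0,1), (0,2), (0,3), (1,0), (2,0)]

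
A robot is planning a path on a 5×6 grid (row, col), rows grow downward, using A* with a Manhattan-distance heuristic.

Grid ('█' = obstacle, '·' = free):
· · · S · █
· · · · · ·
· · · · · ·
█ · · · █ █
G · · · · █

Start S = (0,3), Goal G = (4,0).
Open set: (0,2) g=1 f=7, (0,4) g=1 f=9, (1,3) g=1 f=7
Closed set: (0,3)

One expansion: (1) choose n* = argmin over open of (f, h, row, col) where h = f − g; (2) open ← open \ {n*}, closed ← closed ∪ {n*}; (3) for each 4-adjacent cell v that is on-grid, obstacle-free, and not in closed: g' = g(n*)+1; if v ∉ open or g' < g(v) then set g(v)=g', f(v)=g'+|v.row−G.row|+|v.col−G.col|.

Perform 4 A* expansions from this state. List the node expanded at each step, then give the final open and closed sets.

order=[(0,2) → (0,1) → (0,0) → (1,0)]; open=[(0,4) g=1 f=9, (1,1) g=3 f=7, (1,2) g=2 f=7, (1,3) g=1 f=7, (2,0) g=5 f=7]; closed=[(0,0), (0,1), (0,2), (0,3), (1,0)]

step 1: expand (0,2) (f=7, h=6) → closed; open now [(0,1) g=2 f=7, (0,4) g=1 f=9, (1,2) g=2 f=7, (1,3) g=1 f=7]
step 2: expand (0,1) (f=7, h=5) → closed; open now [(0,0) g=3 f=7, (0,4) g=1 f=9, (1,1) g=3 f=7, (1,2) g=2 f=7, (1,3) g=1 f=7]
step 3: expand (0,0) (f=7, h=4) → closed; open now [(0,4) g=1 f=9, (1,0) g=4 f=7, (1,1) g=3 f=7, (1,2) g=2 f=7, (1,3) g=1 f=7]
step 4: expand (1,0) (f=7, h=3) → closed; open now [(0,4) g=1 f=9, (1,1) g=3 f=7, (1,2) g=2 f=7, (1,3) g=1 f=7, (2,0) g=5 f=7]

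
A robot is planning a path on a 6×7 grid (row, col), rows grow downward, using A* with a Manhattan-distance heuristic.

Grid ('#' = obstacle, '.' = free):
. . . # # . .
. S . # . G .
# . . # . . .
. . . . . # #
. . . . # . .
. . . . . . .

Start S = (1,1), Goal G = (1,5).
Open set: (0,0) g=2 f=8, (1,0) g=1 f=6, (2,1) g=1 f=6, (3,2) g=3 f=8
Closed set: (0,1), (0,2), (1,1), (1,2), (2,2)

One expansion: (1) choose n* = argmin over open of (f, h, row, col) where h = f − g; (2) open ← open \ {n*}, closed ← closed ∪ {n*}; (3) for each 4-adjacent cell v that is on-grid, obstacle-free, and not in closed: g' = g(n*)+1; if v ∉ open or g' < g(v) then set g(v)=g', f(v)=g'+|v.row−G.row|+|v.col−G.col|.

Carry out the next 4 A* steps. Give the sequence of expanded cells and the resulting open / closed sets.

step 1: expand (1,0) (f=6, h=5) → closed; open now [(0,0) g=2 f=8, (2,1) g=1 f=6, (3,2) g=3 f=8]
step 2: expand (2,1) (f=6, h=5) → closed; open now [(0,0) g=2 f=8, (3,1) g=2 f=8, (3,2) g=3 f=8]
step 3: expand (3,2) (f=8, h=5) → closed; open now [(0,0) g=2 f=8, (3,1) g=2 f=8, (3,3) g=4 f=8, (4,2) g=4 f=10]
step 4: expand (3,3) (f=8, h=4) → closed; open now [(0,0) g=2 f=8, (3,1) g=2 f=8, (3,4) g=5 f=8, (4,2) g=4 f=10, (4,3) g=5 f=10]

order=[(1,0) → (2,1) → (3,2) → (3,3)]; open=[(0,0) g=2 f=8, (3,1) g=2 f=8, (3,4) g=5 f=8, (4,2) g=4 f=10, (4,3) g=5 f=10]; closed=[(0,1), (0,2), (1,0), (1,1), (1,2), (2,1), (2,2), (3,2), (3,3)]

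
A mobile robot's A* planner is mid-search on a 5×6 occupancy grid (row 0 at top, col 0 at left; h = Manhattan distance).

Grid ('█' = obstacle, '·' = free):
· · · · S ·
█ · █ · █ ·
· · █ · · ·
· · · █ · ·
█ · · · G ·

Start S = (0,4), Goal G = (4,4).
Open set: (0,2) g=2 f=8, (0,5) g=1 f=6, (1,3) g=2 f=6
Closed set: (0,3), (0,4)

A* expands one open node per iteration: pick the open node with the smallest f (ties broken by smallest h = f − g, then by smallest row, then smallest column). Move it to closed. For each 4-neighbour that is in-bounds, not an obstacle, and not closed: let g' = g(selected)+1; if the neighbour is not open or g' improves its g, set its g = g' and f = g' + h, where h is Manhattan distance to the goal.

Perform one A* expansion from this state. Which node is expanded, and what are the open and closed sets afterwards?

step 1: expand (1,3) (f=6, h=4) → closed; open now [(0,2) g=2 f=8, (0,5) g=1 f=6, (2,3) g=3 f=6]

expanded=(1,3); open=[(0,2) g=2 f=8, (0,5) g=1 f=6, (2,3) g=3 f=6]; closed=[(0,3), (0,4), (1,3)]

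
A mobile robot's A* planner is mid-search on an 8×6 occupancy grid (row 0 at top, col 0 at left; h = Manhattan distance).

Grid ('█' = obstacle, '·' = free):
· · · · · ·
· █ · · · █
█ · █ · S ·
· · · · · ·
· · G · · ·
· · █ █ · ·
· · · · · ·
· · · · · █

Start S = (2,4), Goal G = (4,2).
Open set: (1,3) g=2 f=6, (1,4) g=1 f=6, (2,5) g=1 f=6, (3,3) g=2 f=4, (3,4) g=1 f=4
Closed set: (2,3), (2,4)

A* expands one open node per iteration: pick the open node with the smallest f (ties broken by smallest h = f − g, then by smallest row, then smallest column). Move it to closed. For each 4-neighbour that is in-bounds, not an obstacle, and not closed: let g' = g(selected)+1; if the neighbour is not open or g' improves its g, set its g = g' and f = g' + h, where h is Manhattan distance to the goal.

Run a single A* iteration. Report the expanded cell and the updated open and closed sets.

expanded=(3,3); open=[(1,3) g=2 f=6, (1,4) g=1 f=6, (2,5) g=1 f=6, (3,2) g=3 f=4, (3,4) g=1 f=4, (4,3) g=3 f=4]; closed=[(2,3), (2,4), (3,3)]

step 1: expand (3,3) (f=4, h=2) → closed; open now [(1,3) g=2 f=6, (1,4) g=1 f=6, (2,5) g=1 f=6, (3,2) g=3 f=4, (3,4) g=1 f=4, (4,3) g=3 f=4]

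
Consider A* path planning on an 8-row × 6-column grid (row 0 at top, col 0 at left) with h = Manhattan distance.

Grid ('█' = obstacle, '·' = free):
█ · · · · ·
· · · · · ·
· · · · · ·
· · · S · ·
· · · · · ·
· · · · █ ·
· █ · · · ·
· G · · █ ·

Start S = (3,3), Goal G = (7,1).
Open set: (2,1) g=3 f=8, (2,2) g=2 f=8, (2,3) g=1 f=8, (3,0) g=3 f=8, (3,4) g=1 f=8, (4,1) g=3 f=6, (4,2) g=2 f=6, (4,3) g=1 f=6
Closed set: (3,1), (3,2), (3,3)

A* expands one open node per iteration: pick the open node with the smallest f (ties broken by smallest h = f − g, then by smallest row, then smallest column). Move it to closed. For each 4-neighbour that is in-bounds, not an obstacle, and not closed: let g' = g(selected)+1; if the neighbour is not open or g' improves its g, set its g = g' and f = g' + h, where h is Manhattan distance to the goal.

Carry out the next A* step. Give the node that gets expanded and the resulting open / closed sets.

step 1: expand (4,1) (f=6, h=3) → closed; open now [(2,1) g=3 f=8, (2,2) g=2 f=8, (2,3) g=1 f=8, (3,0) g=3 f=8, (3,4) g=1 f=8, (4,0) g=4 f=8, (4,2) g=2 f=6, (4,3) g=1 f=6, (5,1) g=4 f=6]

expanded=(4,1); open=[(2,1) g=3 f=8, (2,2) g=2 f=8, (2,3) g=1 f=8, (3,0) g=3 f=8, (3,4) g=1 f=8, (4,0) g=4 f=8, (4,2) g=2 f=6, (4,3) g=1 f=6, (5,1) g=4 f=6]; closed=[(3,1), (3,2), (3,3), (4,1)]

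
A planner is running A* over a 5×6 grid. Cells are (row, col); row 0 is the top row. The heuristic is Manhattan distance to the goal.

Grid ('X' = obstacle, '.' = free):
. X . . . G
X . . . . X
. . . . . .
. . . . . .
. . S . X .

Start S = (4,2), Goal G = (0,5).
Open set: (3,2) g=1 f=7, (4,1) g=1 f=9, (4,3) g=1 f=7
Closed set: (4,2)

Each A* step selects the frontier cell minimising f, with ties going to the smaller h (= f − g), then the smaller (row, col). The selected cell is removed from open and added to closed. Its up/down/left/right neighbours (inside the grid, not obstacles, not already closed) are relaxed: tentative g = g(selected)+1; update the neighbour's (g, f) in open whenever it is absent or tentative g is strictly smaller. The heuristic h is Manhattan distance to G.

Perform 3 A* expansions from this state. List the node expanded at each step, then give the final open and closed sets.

order=[(3,2) → (2,2) → (1,2)]; open=[(0,2) g=4 f=7, (1,1) g=4 f=9, (1,3) g=4 f=7, (2,1) g=3 f=9, (2,3) g=3 f=7, (3,1) g=2 f=9, (3,3) g=2 f=7, (4,1) g=1 f=9, (4,3) g=1 f=7]; closed=[(1,2), (2,2), (3,2), (4,2)]

step 1: expand (3,2) (f=7, h=6) → closed; open now [(2,2) g=2 f=7, (3,1) g=2 f=9, (3,3) g=2 f=7, (4,1) g=1 f=9, (4,3) g=1 f=7]
step 2: expand (2,2) (f=7, h=5) → closed; open now [(1,2) g=3 f=7, (2,1) g=3 f=9, (2,3) g=3 f=7, (3,1) g=2 f=9, (3,3) g=2 f=7, (4,1) g=1 f=9, (4,3) g=1 f=7]
step 3: expand (1,2) (f=7, h=4) → closed; open now [(0,2) g=4 f=7, (1,1) g=4 f=9, (1,3) g=4 f=7, (2,1) g=3 f=9, (2,3) g=3 f=7, (3,1) g=2 f=9, (3,3) g=2 f=7, (4,1) g=1 f=9, (4,3) g=1 f=7]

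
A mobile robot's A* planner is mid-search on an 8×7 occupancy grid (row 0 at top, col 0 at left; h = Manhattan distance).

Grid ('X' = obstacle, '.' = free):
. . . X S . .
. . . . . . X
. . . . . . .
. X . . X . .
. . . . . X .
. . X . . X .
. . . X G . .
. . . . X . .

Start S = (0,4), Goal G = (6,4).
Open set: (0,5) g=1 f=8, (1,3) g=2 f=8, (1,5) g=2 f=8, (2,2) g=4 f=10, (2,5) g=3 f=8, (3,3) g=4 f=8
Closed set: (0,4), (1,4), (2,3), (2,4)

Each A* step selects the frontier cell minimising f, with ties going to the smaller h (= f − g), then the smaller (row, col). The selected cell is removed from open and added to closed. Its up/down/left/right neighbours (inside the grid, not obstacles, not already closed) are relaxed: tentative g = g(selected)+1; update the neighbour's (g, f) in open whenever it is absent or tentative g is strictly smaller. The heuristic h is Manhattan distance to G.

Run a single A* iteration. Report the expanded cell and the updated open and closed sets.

expanded=(3,3); open=[(0,5) g=1 f=8, (1,3) g=2 f=8, (1,5) g=2 f=8, (2,2) g=4 f=10, (2,5) g=3 f=8, (3,2) g=5 f=10, (4,3) g=5 f=8]; closed=[(0,4), (1,4), (2,3), (2,4), (3,3)]

step 1: expand (3,3) (f=8, h=4) → closed; open now [(0,5) g=1 f=8, (1,3) g=2 f=8, (1,5) g=2 f=8, (2,2) g=4 f=10, (2,5) g=3 f=8, (3,2) g=5 f=10, (4,3) g=5 f=8]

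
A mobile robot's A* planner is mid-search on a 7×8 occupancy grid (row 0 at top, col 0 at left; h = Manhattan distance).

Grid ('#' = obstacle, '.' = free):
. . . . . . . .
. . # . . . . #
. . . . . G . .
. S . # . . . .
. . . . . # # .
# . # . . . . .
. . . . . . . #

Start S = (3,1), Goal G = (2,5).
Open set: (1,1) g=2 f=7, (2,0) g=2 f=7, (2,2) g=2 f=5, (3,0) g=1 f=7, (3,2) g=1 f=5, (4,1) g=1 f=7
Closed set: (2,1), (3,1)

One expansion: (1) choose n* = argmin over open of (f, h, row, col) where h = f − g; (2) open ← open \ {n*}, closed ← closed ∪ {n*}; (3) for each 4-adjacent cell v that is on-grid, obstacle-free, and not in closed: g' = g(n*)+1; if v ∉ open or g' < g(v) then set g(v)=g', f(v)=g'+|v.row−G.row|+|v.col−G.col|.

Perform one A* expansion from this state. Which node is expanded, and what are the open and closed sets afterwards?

expanded=(2,2); open=[(1,1) g=2 f=7, (2,0) g=2 f=7, (2,3) g=3 f=5, (3,0) g=1 f=7, (3,2) g=1 f=5, (4,1) g=1 f=7]; closed=[(2,1), (2,2), (3,1)]

step 1: expand (2,2) (f=5, h=3) → closed; open now [(1,1) g=2 f=7, (2,0) g=2 f=7, (2,3) g=3 f=5, (3,0) g=1 f=7, (3,2) g=1 f=5, (4,1) g=1 f=7]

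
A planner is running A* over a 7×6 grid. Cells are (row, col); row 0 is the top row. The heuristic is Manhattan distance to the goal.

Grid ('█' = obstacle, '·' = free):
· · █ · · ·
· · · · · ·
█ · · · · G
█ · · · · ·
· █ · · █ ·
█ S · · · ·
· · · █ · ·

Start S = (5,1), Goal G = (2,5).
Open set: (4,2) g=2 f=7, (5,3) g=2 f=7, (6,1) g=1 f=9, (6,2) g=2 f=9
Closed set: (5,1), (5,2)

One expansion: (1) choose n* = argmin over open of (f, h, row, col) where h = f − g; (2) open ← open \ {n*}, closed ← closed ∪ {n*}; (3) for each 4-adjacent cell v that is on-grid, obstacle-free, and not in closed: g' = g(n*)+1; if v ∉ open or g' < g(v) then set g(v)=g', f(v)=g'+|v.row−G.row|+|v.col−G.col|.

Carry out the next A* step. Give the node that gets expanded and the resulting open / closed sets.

expanded=(4,2); open=[(3,2) g=3 f=7, (4,3) g=3 f=7, (5,3) g=2 f=7, (6,1) g=1 f=9, (6,2) g=2 f=9]; closed=[(4,2), (5,1), (5,2)]

step 1: expand (4,2) (f=7, h=5) → closed; open now [(3,2) g=3 f=7, (4,3) g=3 f=7, (5,3) g=2 f=7, (6,1) g=1 f=9, (6,2) g=2 f=9]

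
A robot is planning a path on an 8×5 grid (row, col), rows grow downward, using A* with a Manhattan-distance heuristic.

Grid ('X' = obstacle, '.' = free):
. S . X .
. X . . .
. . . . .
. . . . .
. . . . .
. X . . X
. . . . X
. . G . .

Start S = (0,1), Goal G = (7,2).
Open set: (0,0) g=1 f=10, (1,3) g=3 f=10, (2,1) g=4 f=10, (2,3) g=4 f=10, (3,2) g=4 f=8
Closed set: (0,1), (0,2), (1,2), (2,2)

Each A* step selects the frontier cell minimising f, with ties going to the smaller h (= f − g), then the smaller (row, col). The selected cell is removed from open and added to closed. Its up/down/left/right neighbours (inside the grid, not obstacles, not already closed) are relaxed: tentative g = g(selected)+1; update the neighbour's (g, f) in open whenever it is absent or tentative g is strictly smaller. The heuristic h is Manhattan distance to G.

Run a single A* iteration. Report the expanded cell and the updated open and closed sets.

expanded=(3,2); open=[(0,0) g=1 f=10, (1,3) g=3 f=10, (2,1) g=4 f=10, (2,3) g=4 f=10, (3,1) g=5 f=10, (3,3) g=5 f=10, (4,2) g=5 f=8]; closed=[(0,1), (0,2), (1,2), (2,2), (3,2)]

step 1: expand (3,2) (f=8, h=4) → closed; open now [(0,0) g=1 f=10, (1,3) g=3 f=10, (2,1) g=4 f=10, (2,3) g=4 f=10, (3,1) g=5 f=10, (3,3) g=5 f=10, (4,2) g=5 f=8]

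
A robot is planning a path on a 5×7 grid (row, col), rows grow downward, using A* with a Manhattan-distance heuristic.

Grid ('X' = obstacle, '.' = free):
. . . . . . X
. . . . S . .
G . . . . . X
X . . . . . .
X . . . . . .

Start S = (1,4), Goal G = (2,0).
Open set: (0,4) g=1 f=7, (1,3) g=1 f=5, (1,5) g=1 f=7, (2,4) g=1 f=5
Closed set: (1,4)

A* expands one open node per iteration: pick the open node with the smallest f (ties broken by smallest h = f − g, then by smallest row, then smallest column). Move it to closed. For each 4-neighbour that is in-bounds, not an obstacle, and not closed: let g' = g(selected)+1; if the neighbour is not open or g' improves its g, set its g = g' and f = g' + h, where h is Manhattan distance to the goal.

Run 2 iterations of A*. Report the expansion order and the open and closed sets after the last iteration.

order=[(1,3) → (1,2)]; open=[(0,2) g=3 f=7, (0,3) g=2 f=7, (0,4) g=1 f=7, (1,1) g=3 f=5, (1,5) g=1 f=7, (2,2) g=3 f=5, (2,3) g=2 f=5, (2,4) g=1 f=5]; closed=[(1,2), (1,3), (1,4)]

step 1: expand (1,3) (f=5, h=4) → closed; open now [(0,3) g=2 f=7, (0,4) g=1 f=7, (1,2) g=2 f=5, (1,5) g=1 f=7, (2,3) g=2 f=5, (2,4) g=1 f=5]
step 2: expand (1,2) (f=5, h=3) → closed; open now [(0,2) g=3 f=7, (0,3) g=2 f=7, (0,4) g=1 f=7, (1,1) g=3 f=5, (1,5) g=1 f=7, (2,2) g=3 f=5, (2,3) g=2 f=5, (2,4) g=1 f=5]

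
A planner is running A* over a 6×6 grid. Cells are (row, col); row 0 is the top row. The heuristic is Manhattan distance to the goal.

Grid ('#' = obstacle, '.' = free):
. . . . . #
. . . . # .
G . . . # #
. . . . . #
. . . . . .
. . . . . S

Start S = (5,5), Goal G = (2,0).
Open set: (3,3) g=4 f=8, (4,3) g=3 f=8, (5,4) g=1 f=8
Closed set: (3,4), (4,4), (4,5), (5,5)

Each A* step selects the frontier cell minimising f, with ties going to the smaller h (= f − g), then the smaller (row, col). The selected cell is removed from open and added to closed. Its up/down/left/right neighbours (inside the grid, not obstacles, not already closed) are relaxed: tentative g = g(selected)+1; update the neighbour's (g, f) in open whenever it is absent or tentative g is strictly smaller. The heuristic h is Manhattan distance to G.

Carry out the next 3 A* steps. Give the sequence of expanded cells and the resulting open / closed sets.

order=[(3,3) → (2,3) → (2,2)]; open=[(1,2) g=7 f=10, (1,3) g=6 f=10, (2,1) g=7 f=8, (3,2) g=5 f=8, (4,3) g=3 f=8, (5,4) g=1 f=8]; closed=[(2,2), (2,3), (3,3), (3,4), (4,4), (4,5), (5,5)]

step 1: expand (3,3) (f=8, h=4) → closed; open now [(2,3) g=5 f=8, (3,2) g=5 f=8, (4,3) g=3 f=8, (5,4) g=1 f=8]
step 2: expand (2,3) (f=8, h=3) → closed; open now [(1,3) g=6 f=10, (2,2) g=6 f=8, (3,2) g=5 f=8, (4,3) g=3 f=8, (5,4) g=1 f=8]
step 3: expand (2,2) (f=8, h=2) → closed; open now [(1,2) g=7 f=10, (1,3) g=6 f=10, (2,1) g=7 f=8, (3,2) g=5 f=8, (4,3) g=3 f=8, (5,4) g=1 f=8]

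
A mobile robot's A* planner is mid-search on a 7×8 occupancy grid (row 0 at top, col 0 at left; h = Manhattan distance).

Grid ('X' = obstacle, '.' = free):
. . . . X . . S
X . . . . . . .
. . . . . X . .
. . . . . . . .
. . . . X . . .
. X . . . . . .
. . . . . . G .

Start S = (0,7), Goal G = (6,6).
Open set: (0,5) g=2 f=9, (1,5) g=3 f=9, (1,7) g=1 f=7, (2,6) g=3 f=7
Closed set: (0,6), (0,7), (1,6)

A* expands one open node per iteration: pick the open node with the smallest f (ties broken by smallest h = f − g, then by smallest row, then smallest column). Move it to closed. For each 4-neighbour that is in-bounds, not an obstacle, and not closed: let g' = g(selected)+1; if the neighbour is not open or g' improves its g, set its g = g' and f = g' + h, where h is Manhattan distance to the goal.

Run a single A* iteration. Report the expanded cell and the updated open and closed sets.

step 1: expand (2,6) (f=7, h=4) → closed; open now [(0,5) g=2 f=9, (1,5) g=3 f=9, (1,7) g=1 f=7, (2,7) g=4 f=9, (3,6) g=4 f=7]

expanded=(2,6); open=[(0,5) g=2 f=9, (1,5) g=3 f=9, (1,7) g=1 f=7, (2,7) g=4 f=9, (3,6) g=4 f=7]; closed=[(0,6), (0,7), (1,6), (2,6)]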